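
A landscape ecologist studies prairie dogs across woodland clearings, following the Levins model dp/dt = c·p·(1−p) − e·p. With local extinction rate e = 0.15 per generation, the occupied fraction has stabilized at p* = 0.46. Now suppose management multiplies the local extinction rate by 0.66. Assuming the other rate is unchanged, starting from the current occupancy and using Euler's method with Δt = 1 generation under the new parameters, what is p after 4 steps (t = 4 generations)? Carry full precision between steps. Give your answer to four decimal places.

0.5418

Balance c(1−p*) = e gives c = e/(1 − 0.46000) = 0.15/0.54000 = 0.27778.
Starting from p₀ = 0.46000; update p ← p + (dp/dt)·Δt with the new parameters.
p: 0.46000 → 0.48346  (Δp = +0.02346)
p: 0.48346 → 0.50497  (Δp = +0.02151)
p: 0.50497 → 0.52441  (Δp = +0.01945)
p: 0.52441 → 0.54177  (Δp = +0.01736)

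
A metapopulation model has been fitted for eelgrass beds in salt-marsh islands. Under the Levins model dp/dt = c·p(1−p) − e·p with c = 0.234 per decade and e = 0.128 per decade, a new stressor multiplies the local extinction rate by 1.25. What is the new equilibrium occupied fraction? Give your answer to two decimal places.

Before: p* = 1 − 0.128/0.234 = 0.4530.
After the change, c = 0.234, e = 0.16, so p* = 1 − 0.16/0.234 = 0.3162.

0.32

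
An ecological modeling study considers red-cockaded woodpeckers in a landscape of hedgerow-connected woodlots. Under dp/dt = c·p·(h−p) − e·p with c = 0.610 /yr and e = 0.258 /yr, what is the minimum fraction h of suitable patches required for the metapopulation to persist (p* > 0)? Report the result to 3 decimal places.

0.423

p* = h − e/c is positive only when h > e/c.
h_min = e/c = 0.258/0.610 = 0.4230.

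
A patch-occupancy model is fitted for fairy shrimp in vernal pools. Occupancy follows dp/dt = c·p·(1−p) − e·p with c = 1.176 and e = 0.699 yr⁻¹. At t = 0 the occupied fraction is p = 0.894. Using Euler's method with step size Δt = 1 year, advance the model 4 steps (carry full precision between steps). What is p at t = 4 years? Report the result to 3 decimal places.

0.402

Update rule: p ← p + [c·p·(1−p) − e·p]·Δt with Δt = 1.
t = 1: p = 0.89400 + (-0.51346) = 0.38054
t = 2: p = 0.38054 + (+0.01122) = 0.39176
t = 3: p = 0.39176 + (+0.00638) = 0.39814
t = 4: p = 0.39814 + (+0.00350) = 0.40164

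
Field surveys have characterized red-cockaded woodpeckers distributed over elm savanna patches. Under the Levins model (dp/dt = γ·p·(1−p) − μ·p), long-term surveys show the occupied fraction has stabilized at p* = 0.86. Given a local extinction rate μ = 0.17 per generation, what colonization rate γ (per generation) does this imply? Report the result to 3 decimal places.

1.214

At equilibrium γ(1−p*) = μ, so γ = μ/(1−p*).
γ = 0.17/(1 − 0.86) = 0.17/0.1400 = 1.2143.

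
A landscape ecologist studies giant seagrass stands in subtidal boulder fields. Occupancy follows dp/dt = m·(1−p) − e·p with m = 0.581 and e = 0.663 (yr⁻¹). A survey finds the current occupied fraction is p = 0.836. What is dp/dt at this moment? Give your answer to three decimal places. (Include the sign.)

Colonization term: m·(1−p) = 0.581×0.1640 = 0.09528.
Extinction term: e·p = 0.55427.
dp/dt = 0.09528 − 0.55427 = -0.45898.

-0.459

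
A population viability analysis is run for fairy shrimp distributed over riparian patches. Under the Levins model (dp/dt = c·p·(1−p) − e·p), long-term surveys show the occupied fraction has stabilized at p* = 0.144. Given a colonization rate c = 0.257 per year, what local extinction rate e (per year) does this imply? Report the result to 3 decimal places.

0.220

At equilibrium c(1−p*) = e.
e = 0.257 × (1 − 0.144) = 0.257 × 0.8560 = 0.2200.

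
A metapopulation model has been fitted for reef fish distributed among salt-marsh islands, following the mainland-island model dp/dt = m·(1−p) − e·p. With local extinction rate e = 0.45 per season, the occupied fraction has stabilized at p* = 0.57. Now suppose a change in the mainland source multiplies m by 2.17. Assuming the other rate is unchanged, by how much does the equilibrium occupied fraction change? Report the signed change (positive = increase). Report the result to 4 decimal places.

0.1720

Balance m(1−p*) = e·p* gives m = e·p*/(1−p*) = 0.45×0.57000/0.43000 = 0.59651.
New p* = m/(m+e) = 1.29443/(1.29443+0.45000) = 0.74204.
Δp* = 0.74204 − 0.57000 = +0.17204.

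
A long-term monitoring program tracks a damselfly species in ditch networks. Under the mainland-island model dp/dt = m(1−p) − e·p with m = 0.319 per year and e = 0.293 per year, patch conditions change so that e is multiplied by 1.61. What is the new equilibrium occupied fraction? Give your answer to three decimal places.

0.403

Before: p* = 0.319/(0.319+0.293) = 0.5212.
After: m = 0.319, e = 0.47173; p* = 0.319/0.7907 = 0.4034.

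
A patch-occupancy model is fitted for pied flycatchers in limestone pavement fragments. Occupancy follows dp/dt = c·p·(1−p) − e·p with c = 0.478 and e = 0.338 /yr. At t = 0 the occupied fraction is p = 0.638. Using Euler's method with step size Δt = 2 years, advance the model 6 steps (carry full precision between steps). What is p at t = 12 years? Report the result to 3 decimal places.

Update rule: p ← p + [c·p·(1−p) − e·p]·Δt with Δt = 2.
t = 2: p = 0.63800 + (-0.21049) = 0.42751
t = 4: p = 0.42751 + (-0.05502) = 0.37249
t = 6: p = 0.37249 + (-0.02835) = 0.34414
t = 8: p = 0.34414 + (-0.01686) = 0.32728
t = 10: p = 0.32728 + (-0.01076) = 0.31652
t = 12: p = 0.31652 + (-0.00715) = 0.30937

0.309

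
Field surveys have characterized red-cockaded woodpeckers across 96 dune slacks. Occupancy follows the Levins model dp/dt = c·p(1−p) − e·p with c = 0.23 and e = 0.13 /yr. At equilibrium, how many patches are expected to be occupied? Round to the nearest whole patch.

p* = 1 − e/c = 1 − 0.13/0.23 = 0.4348.
Expected occupied patches = N × p* = 96 × 0.4348 = 41.74 ≈ 42.

42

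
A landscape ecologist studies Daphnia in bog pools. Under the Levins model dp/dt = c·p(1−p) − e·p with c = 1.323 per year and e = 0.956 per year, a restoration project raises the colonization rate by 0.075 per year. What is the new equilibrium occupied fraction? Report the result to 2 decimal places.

Before: p* = 1 − 0.956/1.323 = 0.2774.
After the change, c = 1.398, e = 0.956, so p* = 1 − 0.956/1.398 = 0.3162.

0.32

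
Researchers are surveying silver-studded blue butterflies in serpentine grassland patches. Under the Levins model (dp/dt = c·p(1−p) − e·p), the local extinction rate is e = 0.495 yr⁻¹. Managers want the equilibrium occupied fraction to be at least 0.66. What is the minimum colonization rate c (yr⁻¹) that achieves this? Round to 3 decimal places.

1.456

p* = 1 − e/c ≥ 0.66 requires e/c ≤ 0.3400, i.e. c ≥ e/0.3400.
c_min = 0.495/0.3400 = 1.4559.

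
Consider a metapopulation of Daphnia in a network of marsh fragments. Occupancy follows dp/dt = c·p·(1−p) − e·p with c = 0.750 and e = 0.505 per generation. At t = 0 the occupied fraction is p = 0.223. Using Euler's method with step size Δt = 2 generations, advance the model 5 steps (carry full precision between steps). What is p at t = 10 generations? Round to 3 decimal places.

Update rule: p ← p + [c·p·(1−p) − e·p]·Δt with Δt = 2.
t = 2: p = 0.22300 + (+0.03468) = 0.25768
t = 4: p = 0.25768 + (+0.02667) = 0.28434
t = 6: p = 0.28434 + (+0.01805) = 0.30239
t = 8: p = 0.30239 + (+0.01101) = 0.31340
t = 10: p = 0.31340 + (+0.00623) = 0.31964

0.320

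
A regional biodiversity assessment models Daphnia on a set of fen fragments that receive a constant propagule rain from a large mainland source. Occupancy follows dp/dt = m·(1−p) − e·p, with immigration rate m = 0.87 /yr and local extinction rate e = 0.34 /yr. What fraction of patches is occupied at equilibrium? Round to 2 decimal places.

Setting dp/dt = 0: m − m·p* = e·p*, so m = (m+e)·p*.
p* = m/(m+e) = 0.87/(0.87+0.34) = 0.87/1.2100 = 0.7190.

0.72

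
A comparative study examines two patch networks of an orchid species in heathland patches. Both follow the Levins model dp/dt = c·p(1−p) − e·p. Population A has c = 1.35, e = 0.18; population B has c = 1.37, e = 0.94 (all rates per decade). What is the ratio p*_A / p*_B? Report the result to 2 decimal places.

2.76

A: p*_A = 1 − 0.18/1.35 = 0.8667.
B: p*_B = 1 − 0.94/1.37 = 0.3139.
p*_A / p*_B = 0.8667/0.3139 = 2.7612.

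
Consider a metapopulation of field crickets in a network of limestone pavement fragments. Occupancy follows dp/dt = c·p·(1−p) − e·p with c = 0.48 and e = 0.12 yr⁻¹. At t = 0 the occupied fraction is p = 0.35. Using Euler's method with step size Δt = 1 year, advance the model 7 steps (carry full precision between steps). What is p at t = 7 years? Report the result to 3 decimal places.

0.700

Update rule: p ← p + [c·p·(1−p) − e·p]·Δt with Δt = 1.
step 1: Δp = +0.06720, p = 0.41720
step 2: Δp = +0.06665, p = 0.48385
step 3: Δp = +0.06181, p = 0.54566
step 4: Δp = +0.05352, p = 0.59918
step 5: Δp = +0.04338, p = 0.64256
step 6: Δp = +0.03314, p = 0.67569
step 7: Δp = +0.02410, p = 0.69979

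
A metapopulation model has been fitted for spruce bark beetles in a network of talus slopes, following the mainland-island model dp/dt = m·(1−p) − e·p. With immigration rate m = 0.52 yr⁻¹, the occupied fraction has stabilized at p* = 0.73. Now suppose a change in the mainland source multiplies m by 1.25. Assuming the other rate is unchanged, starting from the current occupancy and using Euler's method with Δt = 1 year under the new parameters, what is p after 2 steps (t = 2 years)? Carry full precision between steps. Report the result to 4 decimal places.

Balance m(1−p*) = e·p* gives e = m(1−p*)/p* = 0.52×0.27000/0.73000 = 0.19233.
Starting from p₀ = 0.73000; update p ← p + (dp/dt)·Δt with the new parameters.
t = 1: p = 0.73000 + (+0.03510) = 0.76510
t = 2: p = 0.76510 + (+0.00553) = 0.77063

0.7706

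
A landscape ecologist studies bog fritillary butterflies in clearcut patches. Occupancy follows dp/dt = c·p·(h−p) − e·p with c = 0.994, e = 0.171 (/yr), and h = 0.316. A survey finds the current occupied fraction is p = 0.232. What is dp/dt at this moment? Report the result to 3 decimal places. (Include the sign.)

-0.020

Colonization term: c·p·(h−p) = 0.994×0.232×0.0840 = 0.01937.
Extinction term: e·p = 0.03967.
dp/dt = 0.01937 − 0.03967 = -0.02030.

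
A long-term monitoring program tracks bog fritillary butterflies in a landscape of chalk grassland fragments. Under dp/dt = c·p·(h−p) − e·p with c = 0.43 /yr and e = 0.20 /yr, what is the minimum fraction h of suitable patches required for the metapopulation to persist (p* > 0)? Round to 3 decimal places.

0.465

p* = h − e/c is positive only when h > e/c.
h_min = e/c = 0.20/0.43 = 0.4651.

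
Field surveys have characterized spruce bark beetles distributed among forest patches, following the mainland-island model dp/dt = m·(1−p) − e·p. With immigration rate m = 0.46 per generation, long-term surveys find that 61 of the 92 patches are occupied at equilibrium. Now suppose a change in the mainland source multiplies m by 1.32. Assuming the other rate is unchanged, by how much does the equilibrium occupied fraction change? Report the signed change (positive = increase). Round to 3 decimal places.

Observed p* = 61/92 = 0.66304.
Balance m(1−p*) = e·p* gives e = m(1−p*)/p* = 0.46×0.33696/0.66304 = 0.23377.
New p* = m/(m+e) = 0.60720/(0.60720+0.23377) = 0.72202.
Δp* = 0.72202 − 0.66304 = +0.05898.

0.059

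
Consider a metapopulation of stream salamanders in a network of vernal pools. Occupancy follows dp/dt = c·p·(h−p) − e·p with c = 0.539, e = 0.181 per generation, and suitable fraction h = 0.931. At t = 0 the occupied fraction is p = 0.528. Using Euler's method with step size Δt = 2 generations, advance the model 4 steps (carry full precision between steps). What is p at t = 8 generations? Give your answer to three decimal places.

0.594

Update rule: p ← p + [c·p·(h−p) − e·p]·Δt with Δt = 2.
step 1: Δp = +0.03825, p = 0.56625
step 2: Δp = +0.01767, p = 0.58392
step 3: Δp = +0.00710, p = 0.59101
step 4: Δp = +0.00266, p = 0.59368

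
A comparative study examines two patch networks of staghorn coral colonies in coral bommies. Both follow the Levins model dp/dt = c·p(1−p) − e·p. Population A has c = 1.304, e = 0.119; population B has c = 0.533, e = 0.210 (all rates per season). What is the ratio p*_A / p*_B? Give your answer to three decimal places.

1.500

A: p*_A = 1 − 0.119/1.304 = 0.9087.
B: p*_B = 1 − 0.210/0.533 = 0.6060.
p*_A / p*_B = 0.9087/0.6060 = 1.4996.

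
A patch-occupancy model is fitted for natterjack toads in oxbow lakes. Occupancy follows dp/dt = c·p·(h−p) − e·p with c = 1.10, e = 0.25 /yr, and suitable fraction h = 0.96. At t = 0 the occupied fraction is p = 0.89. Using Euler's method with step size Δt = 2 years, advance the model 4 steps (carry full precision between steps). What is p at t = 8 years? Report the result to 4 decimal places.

0.7490

Update rule: p ← p + [c·p·(h−p) − e·p]·Δt with Δt = 2.
  1  |  dp/dt·Δt = -0.307940  |  p_1 = 0.582060
  2  |  dp/dt·Δt = +0.192934  |  p_2 = 0.774994
  3  |  dp/dt·Δt = -0.072065  |  p_3 = 0.702930
  4  |  dp/dt·Δt = +0.046080  |  p_4 = 0.749010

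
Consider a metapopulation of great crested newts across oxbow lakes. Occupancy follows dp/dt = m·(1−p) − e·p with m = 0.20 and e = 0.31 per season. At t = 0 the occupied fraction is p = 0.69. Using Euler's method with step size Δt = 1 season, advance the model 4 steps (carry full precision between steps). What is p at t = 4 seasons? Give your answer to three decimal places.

0.409

Update rule: p ← p + [m·(1−p) − e·p]·Δt with Δt = 1.
  1  |  dp/dt·Δt = -0.151900  |  p_1 = 0.538100
  2  |  dp/dt·Δt = -0.074431  |  p_2 = 0.463669
  3  |  dp/dt·Δt = -0.036471  |  p_3 = 0.427198
  4  |  dp/dt·Δt = -0.017871  |  p_4 = 0.409327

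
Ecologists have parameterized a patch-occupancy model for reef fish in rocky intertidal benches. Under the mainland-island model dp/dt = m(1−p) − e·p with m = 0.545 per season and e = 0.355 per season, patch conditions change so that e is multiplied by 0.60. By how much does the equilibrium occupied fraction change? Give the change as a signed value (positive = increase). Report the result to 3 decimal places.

Before: p* = 0.545/(0.545+0.355) = 0.6056.
After: m = 0.545, e = 0.213; p* = 0.545/0.7580 = 0.7190.
Δp* = 0.7190 − 0.6056 = +0.1134.

0.113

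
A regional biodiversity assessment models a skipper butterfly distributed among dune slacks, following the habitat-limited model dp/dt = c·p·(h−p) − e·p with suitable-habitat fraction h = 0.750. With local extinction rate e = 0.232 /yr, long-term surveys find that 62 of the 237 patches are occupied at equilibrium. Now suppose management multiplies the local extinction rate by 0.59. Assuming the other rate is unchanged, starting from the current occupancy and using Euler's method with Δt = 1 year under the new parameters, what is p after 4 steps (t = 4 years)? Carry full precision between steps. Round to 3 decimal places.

0.353

Observed p* = 62/237 = 0.26160.
Balance c(h−p*) = e gives c = e/(0.75 − 0.26160) = 0.232/0.48840 = 0.47502.
Starting from p₀ = 0.26160; update p ← p + (dp/dt)·Δt with the new parameters.
t = 1: p = 0.26160 + (+0.02488) = 0.28649
t = 2: p = 0.28649 + (+0.02386) = 0.31035
t = 3: p = 0.31035 + (+0.02233) = 0.33269
t = 4: p = 0.33269 + (+0.02041) = 0.35310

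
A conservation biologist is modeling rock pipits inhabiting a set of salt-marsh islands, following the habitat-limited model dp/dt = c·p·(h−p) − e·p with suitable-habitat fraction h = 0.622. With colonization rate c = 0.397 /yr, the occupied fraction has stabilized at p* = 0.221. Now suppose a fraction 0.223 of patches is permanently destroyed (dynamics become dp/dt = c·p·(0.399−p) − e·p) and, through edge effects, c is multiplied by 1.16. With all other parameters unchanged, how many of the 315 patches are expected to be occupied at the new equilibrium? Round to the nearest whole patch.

17

Balance c(h−p*) = e gives e = 0.397×(0.622 − 0.22100) = 0.15920.
New p* = 0.399 − e/c = 0.399 − 0.15920/0.46052 = 0.05330.
Expected occupied = 315 × 0.05330 = 16.79 ≈ 17.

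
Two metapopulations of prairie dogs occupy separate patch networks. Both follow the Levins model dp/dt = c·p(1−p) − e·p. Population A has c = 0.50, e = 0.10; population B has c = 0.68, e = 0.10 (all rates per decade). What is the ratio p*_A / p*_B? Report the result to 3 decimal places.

0.938

A: p*_A = 1 − 0.10/0.50 = 0.8000.
B: p*_B = 1 − 0.10/0.68 = 0.8529.
p*_A / p*_B = 0.8000/0.8529 = 0.9379.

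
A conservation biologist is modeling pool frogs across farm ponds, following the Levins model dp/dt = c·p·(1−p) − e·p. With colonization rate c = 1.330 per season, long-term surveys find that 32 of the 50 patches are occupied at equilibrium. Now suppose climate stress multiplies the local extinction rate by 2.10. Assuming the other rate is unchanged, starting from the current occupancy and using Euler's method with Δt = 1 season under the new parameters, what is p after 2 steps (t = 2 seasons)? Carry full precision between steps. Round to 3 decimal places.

0.279

Observed p* = 32/50 = 0.64000.
Balance c(1−p*) = e gives e = 1.330×(1 − 0.64000) = 0.47880.
Starting from p₀ = 0.64000; update p ← p + (dp/dt)·Δt with the new parameters.
step 1: Δp = -0.33708, p = 0.30292
step 2: Δp = -0.02374, p = 0.27918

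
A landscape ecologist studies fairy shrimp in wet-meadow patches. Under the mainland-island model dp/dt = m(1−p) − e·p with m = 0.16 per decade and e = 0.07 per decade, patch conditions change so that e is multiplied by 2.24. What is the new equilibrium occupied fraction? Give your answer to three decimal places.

0.505

Before: p* = 0.16/(0.16+0.07) = 0.6957.
After: m = 0.16, e = 0.1568; p* = 0.16/0.3168 = 0.5051.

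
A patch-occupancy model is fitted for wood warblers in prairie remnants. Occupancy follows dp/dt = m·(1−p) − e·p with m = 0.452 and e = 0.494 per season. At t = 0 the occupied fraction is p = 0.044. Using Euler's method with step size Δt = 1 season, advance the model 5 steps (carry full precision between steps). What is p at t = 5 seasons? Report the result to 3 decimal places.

Update rule: p ← p + [m·(1−p) − e·p]·Δt with Δt = 1.
t = 1: p = 0.04400 + (+0.41038) = 0.45438
t = 2: p = 0.45438 + (+0.02216) = 0.47654
t = 3: p = 0.47654 + (+0.00120) = 0.47773
t = 4: p = 0.47773 + (+0.00006) = 0.47780
t = 5: p = 0.47780 + (+0.00000) = 0.47780

0.478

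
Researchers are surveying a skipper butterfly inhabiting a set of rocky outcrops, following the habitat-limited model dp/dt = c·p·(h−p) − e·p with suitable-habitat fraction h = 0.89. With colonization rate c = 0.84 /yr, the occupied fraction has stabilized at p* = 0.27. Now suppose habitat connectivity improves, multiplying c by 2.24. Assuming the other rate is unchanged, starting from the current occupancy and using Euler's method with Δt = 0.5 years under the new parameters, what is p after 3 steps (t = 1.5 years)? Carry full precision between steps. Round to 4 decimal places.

Balance c(h−p*) = e gives e = 0.84×(0.89 − 0.27000) = 0.52080.
Starting from p₀ = 0.27000; update p ← p + (dp/dt)·Δt with the new parameters.
t = 0.5: p = 0.27000 + (+0.08718) = 0.35718
t = 1: p = 0.35718 + (+0.08604) = 0.44322
t = 1.5: p = 0.44322 + (+0.07088) = 0.51410

0.5141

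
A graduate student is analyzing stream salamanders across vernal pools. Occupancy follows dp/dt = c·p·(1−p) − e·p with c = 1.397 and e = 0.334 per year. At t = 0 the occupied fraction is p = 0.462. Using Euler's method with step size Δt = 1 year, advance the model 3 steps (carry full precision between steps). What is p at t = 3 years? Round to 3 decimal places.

0.761

Update rule: p ← p + [c·p·(1−p) − e·p]·Δt with Δt = 1.
  1  |  dp/dt·Δt = +0.192925  |  p_1 = 0.654925
  2  |  dp/dt·Δt = +0.096975  |  p_2 = 0.751900
  3  |  dp/dt·Δt = +0.009471  |  p_3 = 0.761371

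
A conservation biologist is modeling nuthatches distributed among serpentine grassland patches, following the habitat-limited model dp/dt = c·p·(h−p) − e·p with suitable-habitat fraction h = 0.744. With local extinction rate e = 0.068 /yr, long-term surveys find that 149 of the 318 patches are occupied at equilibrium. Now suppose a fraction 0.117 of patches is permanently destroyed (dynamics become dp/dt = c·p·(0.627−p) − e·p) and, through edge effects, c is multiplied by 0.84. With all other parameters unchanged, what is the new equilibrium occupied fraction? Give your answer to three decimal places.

0.299

Observed p* = 149/318 = 0.46855.
Balance c(h−p*) = e gives c = e/(0.744 − 0.46855) = 0.068/0.27545 = 0.24687.
New p* = 0.627 − e/c = 0.627 − 0.06800/0.20737 = 0.29908.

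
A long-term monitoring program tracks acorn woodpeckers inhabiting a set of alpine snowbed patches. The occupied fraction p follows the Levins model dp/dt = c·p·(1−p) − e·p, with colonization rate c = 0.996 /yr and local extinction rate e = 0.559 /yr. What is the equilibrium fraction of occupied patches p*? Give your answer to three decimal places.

Setting dp/dt = 0 and dividing through by p* gives c·(1−p*) = e.
So p* = 1 − e/c = 1 − 0.559/0.996 = 1 − 0.5612 = 0.4388.

0.439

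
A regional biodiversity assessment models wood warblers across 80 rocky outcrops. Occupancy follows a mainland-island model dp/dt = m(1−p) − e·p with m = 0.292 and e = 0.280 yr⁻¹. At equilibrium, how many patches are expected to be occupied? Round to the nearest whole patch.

p* = m/(m+e) = 0.292/0.5720 = 0.5105.
Expected occupied patches = N × p* = 80 × 0.5105 = 40.84 ≈ 41.

41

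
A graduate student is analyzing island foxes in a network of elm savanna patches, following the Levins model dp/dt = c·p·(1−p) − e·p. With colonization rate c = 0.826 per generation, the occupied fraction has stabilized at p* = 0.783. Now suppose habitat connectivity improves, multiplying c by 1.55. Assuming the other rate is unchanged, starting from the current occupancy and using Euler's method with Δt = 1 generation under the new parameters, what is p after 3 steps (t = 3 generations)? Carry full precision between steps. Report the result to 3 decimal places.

Balance c(1−p*) = e gives e = 0.826×(1 − 0.78300) = 0.17924.
Starting from p₀ = 0.78300; update p ← p + (dp/dt)·Δt with the new parameters.
p: 0.78300 → 0.86019  (Δp = +0.07719)
p: 0.86019 → 0.85998  (Δp = -0.00021)
p: 0.85998 → 0.86000  (Δp = +0.00002)

0.860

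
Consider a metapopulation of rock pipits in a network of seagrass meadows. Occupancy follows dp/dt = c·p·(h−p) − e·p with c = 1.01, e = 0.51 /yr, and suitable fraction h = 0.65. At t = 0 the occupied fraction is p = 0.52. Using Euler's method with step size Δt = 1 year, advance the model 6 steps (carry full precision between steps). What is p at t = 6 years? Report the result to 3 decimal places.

Update rule: p ← p + [c·p·(h−p) − e·p]·Δt with Δt = 1.
t = 1: p = 0.52000 + (-0.19692) = 0.32308
t = 2: p = 0.32308 + (-0.05809) = 0.26498
t = 3: p = 0.26498 + (-0.03210) = 0.23289
t = 4: p = 0.23289 + (-0.02066) = 0.21223
t = 5: p = 0.21223 + (-0.01440) = 0.19783
t = 6: p = 0.19783 + (-0.01055) = 0.18728

0.187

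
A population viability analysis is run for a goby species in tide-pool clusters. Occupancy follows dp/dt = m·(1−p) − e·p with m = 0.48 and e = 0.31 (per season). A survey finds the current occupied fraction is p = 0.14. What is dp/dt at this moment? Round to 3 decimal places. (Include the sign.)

Colonization term: m·(1−p) = 0.48×0.8600 = 0.41280.
Extinction term: e·p = 0.04340.
dp/dt = 0.41280 − 0.04340 = 0.36940.

0.369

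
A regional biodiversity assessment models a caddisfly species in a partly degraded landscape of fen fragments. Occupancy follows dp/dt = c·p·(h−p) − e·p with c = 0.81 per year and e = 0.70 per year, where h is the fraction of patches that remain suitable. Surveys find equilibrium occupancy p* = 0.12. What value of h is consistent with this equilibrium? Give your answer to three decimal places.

0.984

At equilibrium c(h−p*) = e, so h = p* + e/c.
h = 0.12 + 0.70/0.81 = 0.12 + 0.8642 = 0.9842.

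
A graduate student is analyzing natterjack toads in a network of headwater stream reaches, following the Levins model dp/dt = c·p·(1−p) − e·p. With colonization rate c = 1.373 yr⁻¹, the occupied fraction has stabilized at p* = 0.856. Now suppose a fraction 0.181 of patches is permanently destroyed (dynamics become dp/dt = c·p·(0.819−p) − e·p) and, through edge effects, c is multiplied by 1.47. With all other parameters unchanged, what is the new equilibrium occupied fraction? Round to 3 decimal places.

Balance c(1−p*) = e gives e = 1.373×(1 − 0.85600) = 0.19771.
New p* = 0.819 − e/c = 0.819 − 0.19771/2.01831 = 0.72104.

0.721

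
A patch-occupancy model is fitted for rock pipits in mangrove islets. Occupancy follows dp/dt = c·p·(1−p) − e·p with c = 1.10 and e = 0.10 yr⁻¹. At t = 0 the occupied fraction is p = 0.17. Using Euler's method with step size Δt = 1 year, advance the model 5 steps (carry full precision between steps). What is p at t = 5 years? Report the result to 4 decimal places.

Update rule: p ← p + [c·p·(1−p) − e·p]·Δt with Δt = 1.
step 1: Δp = +0.13821, p = 0.30821
step 2: Δp = +0.20372, p = 0.51193
step 3: Δp = +0.22365, p = 0.73558
step 4: Δp = +0.14040, p = 0.87597
step 5: Δp = +0.03191, p = 0.90788

0.9079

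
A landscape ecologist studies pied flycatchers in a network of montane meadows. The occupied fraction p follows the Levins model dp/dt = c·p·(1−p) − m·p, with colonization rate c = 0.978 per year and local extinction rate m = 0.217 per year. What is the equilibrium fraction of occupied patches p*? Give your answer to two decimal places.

0.78

At equilibrium, colonization balances extinction: c·p*·(1−p*) = m·p*.
So p* = 1 − m/c = 1 − 0.217/0.978 = 1 − 0.2219 = 0.7781.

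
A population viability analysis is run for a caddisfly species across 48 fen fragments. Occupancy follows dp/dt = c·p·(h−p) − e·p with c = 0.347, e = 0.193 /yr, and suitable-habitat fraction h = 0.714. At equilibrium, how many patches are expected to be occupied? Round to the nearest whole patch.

p* = h − e/c = 0.714 − 0.5562 = 0.1578.
Expected occupied patches = N × p* = 48 × 0.1578 = 7.57 ≈ 8.

8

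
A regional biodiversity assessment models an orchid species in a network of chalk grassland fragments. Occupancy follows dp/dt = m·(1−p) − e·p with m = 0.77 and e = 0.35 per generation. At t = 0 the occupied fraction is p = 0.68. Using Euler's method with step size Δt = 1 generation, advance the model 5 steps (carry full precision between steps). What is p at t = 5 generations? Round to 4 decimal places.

Update rule: p ← p + [m·(1−p) − e·p]·Δt with Δt = 1.
t = 1: p = 0.68000 + (+0.00840) = 0.68840
t = 2: p = 0.68840 + (-0.00101) = 0.68739
t = 3: p = 0.68739 + (+0.00012) = 0.68751
t = 4: p = 0.68751 + (-0.00001) = 0.68750
t = 5: p = 0.68750 + (+0.00000) = 0.68750

0.6875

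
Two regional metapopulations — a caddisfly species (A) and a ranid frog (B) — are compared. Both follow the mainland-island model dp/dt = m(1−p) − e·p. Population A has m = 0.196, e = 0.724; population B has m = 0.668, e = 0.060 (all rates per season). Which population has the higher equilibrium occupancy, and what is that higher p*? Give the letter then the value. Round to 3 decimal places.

A: p*_A = m/(m+e) = 0.196/0.9200 = 0.2130.
B: p*_B = 0.668/0.7280 = 0.9176.
B is higher at 0.9176.

B, 0.918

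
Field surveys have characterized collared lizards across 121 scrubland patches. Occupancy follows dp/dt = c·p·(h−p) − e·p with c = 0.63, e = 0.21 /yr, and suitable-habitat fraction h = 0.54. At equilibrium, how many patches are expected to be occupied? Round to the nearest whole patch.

25

p* = h − e/c = 0.54 − 0.3333 = 0.2067.
Expected occupied patches = N × p* = 121 × 0.2067 = 25.01 ≈ 25.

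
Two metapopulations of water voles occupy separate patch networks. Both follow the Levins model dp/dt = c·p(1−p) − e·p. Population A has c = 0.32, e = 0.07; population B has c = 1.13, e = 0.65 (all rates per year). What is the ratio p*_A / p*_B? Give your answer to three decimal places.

1.839

A: p*_A = 1 − 0.07/0.32 = 0.7812.
B: p*_B = 1 − 0.65/1.13 = 0.4248.
p*_A / p*_B = 0.7812/0.4248 = 1.8392.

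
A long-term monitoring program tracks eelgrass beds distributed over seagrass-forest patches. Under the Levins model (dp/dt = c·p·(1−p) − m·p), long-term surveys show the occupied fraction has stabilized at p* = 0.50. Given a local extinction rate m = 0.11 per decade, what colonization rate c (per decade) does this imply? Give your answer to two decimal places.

At equilibrium c(1−p*) = m, so c = m/(1−p*).
c = 0.11/(1 − 0.50) = 0.11/0.5000 = 0.2200.

0.22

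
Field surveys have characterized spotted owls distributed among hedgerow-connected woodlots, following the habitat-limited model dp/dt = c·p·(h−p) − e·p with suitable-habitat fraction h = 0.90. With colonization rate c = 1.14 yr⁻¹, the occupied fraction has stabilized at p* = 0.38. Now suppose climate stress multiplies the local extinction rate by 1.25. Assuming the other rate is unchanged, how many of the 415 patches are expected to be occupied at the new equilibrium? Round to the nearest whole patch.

Balance c(h−p*) = e gives e = 1.14×(0.9 − 0.38000) = 0.59280.
New p* = 0.9 − e/c = 0.9 − 0.74100/1.14000 = 0.25000.
Expected occupied = 415 × 0.25000 = 103.75 ≈ 104.

104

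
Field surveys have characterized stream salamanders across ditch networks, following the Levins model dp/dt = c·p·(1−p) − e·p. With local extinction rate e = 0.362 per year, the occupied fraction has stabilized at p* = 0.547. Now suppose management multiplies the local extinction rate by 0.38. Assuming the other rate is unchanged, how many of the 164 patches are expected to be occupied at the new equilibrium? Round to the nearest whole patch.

136

Balance c(1−p*) = e gives c = e/(1 − 0.54700) = 0.362/0.45300 = 0.79912.
New p* = 1 − e/c = 1 − 0.13756/0.79912 = 0.82786.
Expected occupied = 164 × 0.82786 = 135.77 ≈ 136.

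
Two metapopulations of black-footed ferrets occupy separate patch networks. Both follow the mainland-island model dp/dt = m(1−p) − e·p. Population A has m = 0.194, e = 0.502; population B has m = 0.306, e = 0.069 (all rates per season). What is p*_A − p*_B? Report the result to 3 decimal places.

A: p*_A = m/(m+e) = 0.194/0.6960 = 0.2787.
B: p*_B = 0.306/0.3750 = 0.8160.
p*_A − p*_B = 0.2787 − 0.8160 = -0.5373.

-0.537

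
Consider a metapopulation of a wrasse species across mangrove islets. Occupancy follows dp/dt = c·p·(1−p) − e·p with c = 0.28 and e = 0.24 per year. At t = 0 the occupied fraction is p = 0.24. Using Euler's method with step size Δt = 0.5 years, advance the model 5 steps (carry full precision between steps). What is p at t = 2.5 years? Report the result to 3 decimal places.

Update rule: p ← p + [c·p·(1−p) − e·p]·Δt with Δt = 0.5.
step 1: Δp = -0.00326, p = 0.23674
step 2: Δp = -0.00311, p = 0.23362
step 3: Δp = -0.00297, p = 0.23066
step 4: Δp = -0.00284, p = 0.22782
step 5: Δp = -0.00271, p = 0.22511

0.225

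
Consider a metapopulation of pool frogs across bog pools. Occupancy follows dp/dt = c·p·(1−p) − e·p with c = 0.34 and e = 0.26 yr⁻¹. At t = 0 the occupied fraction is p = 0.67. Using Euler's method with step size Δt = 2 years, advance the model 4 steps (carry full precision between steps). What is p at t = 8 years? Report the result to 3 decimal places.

Update rule: p ← p + [c·p·(1−p) − e·p]·Δt with Δt = 2.
p: 0.67000 → 0.47195  (Δp = -0.19805)
p: 0.47195 → 0.39600  (Δp = -0.07595)
p: 0.39600 → 0.35273  (Δp = -0.04327)
p: 0.35273 → 0.32456  (Δp = -0.02817)

0.325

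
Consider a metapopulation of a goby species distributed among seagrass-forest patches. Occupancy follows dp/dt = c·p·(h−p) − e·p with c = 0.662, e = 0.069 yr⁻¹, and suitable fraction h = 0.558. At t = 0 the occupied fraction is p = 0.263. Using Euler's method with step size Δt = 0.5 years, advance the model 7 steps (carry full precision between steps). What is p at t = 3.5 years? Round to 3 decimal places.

0.364

Update rule: p ← p + [c·p·(h−p) − e·p]·Δt with Δt = 0.5.
step 1: Δp = +0.01661, p = 0.27961
step 2: Δp = +0.01612, p = 0.29573
step 3: Δp = +0.01547, p = 0.31120
step 4: Δp = +0.01469, p = 0.32588
step 5: Δp = +0.01379, p = 0.33968
step 6: Δp = +0.01283, p = 0.35250
step 7: Δp = +0.01182, p = 0.36432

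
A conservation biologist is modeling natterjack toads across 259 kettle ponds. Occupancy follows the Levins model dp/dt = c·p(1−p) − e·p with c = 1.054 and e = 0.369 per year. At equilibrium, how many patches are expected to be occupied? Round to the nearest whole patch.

168

p* = 1 − e/c = 1 − 0.369/1.054 = 0.6499.
Expected occupied patches = N × p* = 259 × 0.6499 = 168.33 ≈ 168.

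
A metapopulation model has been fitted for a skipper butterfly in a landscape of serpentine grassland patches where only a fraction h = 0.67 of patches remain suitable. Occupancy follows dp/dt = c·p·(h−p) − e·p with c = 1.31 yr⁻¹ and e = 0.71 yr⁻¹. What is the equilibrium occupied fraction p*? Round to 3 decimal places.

0.128

Setting dp/dt = 0 and dividing by p* gives c·(h−p*) = e.
So p* = h − e/c = 0.67 − 0.71/1.31 = 0.67 − 0.5420 = 0.1280.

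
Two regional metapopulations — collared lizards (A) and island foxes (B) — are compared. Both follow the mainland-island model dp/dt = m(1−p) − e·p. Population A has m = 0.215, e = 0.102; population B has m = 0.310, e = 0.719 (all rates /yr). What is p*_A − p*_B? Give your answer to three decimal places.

0.377

A: p*_A = m/(m+e) = 0.215/0.3170 = 0.6782.
B: p*_B = 0.310/1.0290 = 0.3013.
p*_A − p*_B = 0.6782 − 0.3013 = 0.3770.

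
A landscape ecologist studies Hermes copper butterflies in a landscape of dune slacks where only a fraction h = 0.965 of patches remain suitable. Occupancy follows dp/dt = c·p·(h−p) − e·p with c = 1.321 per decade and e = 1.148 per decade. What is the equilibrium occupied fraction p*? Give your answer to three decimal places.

Setting dp/dt = 0 and dividing by p* gives c·(h−p*) = e.
So p* = h − e/c = 0.965 − 1.148/1.321 = 0.965 − 0.8690 = 0.0960.

0.096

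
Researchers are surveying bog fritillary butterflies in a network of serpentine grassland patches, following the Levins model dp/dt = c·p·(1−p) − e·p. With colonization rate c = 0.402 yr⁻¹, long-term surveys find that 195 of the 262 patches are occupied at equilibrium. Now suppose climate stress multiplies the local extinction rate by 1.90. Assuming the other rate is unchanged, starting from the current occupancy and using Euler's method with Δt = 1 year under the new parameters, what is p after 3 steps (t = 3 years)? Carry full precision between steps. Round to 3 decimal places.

0.602

Observed p* = 195/262 = 0.74427.
Balance c(1−p*) = e gives e = 0.402×(1 − 0.74427) = 0.10280.
Starting from p₀ = 0.74427; update p ← p + (dp/dt)·Δt with the new parameters.
step 1: Δp = -0.06886, p = 0.67541
step 2: Δp = -0.04379, p = 0.63162
step 3: Δp = -0.02983, p = 0.60179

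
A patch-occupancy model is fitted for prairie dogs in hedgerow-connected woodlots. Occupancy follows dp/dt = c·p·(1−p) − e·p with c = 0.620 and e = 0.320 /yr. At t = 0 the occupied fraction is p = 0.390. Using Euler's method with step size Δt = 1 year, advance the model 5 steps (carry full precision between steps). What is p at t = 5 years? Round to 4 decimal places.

0.4637

Update rule: p ← p + [c·p·(1−p) − e·p]·Δt with Δt = 1.
step 1: Δp = +0.02270, p = 0.41270
step 2: Δp = +0.01821, p = 0.43091
step 3: Δp = +0.01415, p = 0.44506
step 4: Δp = +0.01071, p = 0.45577
step 5: Δp = +0.00794, p = 0.46371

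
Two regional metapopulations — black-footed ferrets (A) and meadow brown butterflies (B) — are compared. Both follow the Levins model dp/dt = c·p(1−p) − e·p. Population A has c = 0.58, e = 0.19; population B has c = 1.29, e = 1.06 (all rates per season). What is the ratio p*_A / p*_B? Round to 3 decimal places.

A: p*_A = 1 − 0.19/0.58 = 0.6724.
B: p*_B = 1 − 1.06/1.29 = 0.1783.
p*_A / p*_B = 0.6724/0.1783 = 3.7714.

3.771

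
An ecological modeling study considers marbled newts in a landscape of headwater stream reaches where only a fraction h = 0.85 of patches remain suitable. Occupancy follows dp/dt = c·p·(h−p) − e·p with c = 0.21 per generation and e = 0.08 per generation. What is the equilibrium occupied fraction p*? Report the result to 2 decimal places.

Setting dp/dt = 0 and dividing by p* gives c·(h−p*) = e.
So p* = h − e/c = 0.85 − 0.08/0.21 = 0.85 − 0.3810 = 0.4690.

0.47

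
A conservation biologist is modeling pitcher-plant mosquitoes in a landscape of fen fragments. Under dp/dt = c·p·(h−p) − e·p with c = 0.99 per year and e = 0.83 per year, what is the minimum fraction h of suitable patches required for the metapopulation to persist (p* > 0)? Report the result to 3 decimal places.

p* = h − e/c is positive only when h > e/c.
h_min = e/c = 0.83/0.99 = 0.8384.

0.838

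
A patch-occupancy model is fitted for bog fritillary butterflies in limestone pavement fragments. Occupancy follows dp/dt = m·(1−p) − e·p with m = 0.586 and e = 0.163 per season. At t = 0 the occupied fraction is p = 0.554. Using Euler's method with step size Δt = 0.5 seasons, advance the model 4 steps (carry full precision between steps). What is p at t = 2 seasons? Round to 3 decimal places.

Update rule: p ← p + [m·(1−p) − e·p]·Δt with Δt = 0.5.
  1  |  dp/dt·Δt = +0.085527  |  p_1 = 0.639527
  2  |  dp/dt·Δt = +0.053497  |  p_2 = 0.693024
  3  |  dp/dt·Δt = +0.033462  |  p_3 = 0.726487
  4  |  dp/dt·Δt = +0.020931  |  p_4 = 0.747417

0.747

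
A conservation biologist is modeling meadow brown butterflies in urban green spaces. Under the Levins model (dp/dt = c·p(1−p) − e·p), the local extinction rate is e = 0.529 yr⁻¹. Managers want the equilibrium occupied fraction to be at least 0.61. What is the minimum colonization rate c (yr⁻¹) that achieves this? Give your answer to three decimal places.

p* = 1 − e/c ≥ 0.61 requires e/c ≤ 0.3900, i.e. c ≥ e/0.3900.
c_min = 0.529/0.3900 = 1.3564.

1.356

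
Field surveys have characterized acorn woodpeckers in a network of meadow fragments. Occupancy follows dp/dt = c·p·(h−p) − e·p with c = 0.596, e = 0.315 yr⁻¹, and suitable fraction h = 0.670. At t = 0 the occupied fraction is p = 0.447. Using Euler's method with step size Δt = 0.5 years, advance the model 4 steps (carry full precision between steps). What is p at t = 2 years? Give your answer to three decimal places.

0.327

Update rule: p ← p + [c·p·(h−p) − e·p]·Δt with Δt = 0.5.
  1  |  dp/dt·Δt = -0.040698  |  p_1 = 0.406302
  2  |  dp/dt·Δt = -0.032065  |  p_2 = 0.374238
  3  |  dp/dt·Δt = -0.025958  |  p_3 = 0.348280
  4  |  dp/dt·Δt = -0.021464  |  p_4 = 0.326816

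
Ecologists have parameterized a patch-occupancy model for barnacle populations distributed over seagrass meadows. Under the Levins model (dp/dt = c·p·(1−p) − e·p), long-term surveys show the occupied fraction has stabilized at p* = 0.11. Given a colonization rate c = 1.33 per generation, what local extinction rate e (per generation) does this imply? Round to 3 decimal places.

1.184

At equilibrium c(1−p*) = e.
e = 1.33 × (1 − 0.11) = 1.33 × 0.8900 = 1.1837.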